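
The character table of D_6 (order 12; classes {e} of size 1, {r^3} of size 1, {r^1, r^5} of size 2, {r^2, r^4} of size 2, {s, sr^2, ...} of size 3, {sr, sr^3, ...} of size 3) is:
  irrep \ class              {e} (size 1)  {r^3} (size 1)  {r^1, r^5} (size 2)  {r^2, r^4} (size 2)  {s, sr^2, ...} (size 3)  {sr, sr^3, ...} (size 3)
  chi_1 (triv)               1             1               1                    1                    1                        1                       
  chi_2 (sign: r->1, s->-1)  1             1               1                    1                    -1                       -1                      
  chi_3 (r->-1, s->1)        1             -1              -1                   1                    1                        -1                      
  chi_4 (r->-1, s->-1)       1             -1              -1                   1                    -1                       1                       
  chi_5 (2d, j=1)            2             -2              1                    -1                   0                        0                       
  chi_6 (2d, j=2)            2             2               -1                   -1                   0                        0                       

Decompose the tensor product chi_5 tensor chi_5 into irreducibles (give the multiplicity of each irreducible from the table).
chi_5 tensor chi_5 = chi_1 + chi_2 + chi_6 (all other irreducibles have multiplicity 0).

The character of a tensor product is the pointwise product (chi_5 * chi_5)(C) = chi_5(C) * chi_5(C):
  {e}: (2)*(2), {r^3}: (-2)*(-2), {r^1, r^5}: (1)*(1), {r^2, r^4}: (-1)*(-1), {s, sr^2, ...}: (0)*(0), {sr, sr^3, ...}: (0)*(0)
so (chi_5 * chi_5) takes values
  {e} -> 4, {r^3} -> 4, {r^1, r^5} -> 1, {r^2, r^4} -> 1, {s, sr^2, ...} -> 0, {sr, sr^3, ...} -> 0.
Now take the inner product of this character with each irreducible chi from the table, <chi_5*chi_5, chi> = (1/12) sum_C |C| (chi_5*chi_5)(C) conj(chi(C)):
  <chi_5*chi_5, chi_1> = (1/12)[1*(4)*conj(1) + 1*(4)*conj(1) + 2*(1)*conj(1) + 2*(1)*conj(1) + 3*(0)*conj(1) + 3*(0)*conj(1)]
      = (1/12)[(4) + (4) + (2) + (2) + (0) + (0)] = 12/12 = 1
  <chi_5*chi_5, chi_2> = (1/12)[1*(4)*conj(1) + 1*(4)*conj(1) + 2*(1)*conj(1) + 2*(1)*conj(1) + 3*(0)*conj(-1) + 3*(0)*conj(-1)]
      = (1/12)[(4) + (4) + (2) + (2) + (0) + (0)] = 12/12 = 1
  <chi_5*chi_5, chi_3> = (1/12)[1*(4)*conj(1) + 1*(4)*conj(-1) + 2*(1)*conj(-1) + 2*(1)*conj(1) + 3*(0)*conj(1) + 3*(0)*conj(-1)]
      = (1/12)[(4) + (-4) + (-2) + (2) + (0) + (0)] = 0/12 = 0
  <chi_5*chi_5, chi_4> = (1/12)[1*(4)*conj(1) + 1*(4)*conj(-1) + 2*(1)*conj(-1) + 2*(1)*conj(1) + 3*(0)*conj(-1) + 3*(0)*conj(1)]
      = (1/12)[(4) + (-4) + (-2) + (2) + (0) + (0)] = 0/12 = 0
  <chi_5*chi_5, chi_5> = (1/12)[1*(4)*conj(2) + 1*(4)*conj(-2) + 2*(1)*conj(1) + 2*(1)*conj(-1) + 3*(0)*conj(0) + 3*(0)*conj(0)]
      = (1/12)[(8) + (-8) + (2) + (-2) + (0) + (0)] = 0/12 = 0
  <chi_5*chi_5, chi_6> = (1/12)[1*(4)*conj(2) + 1*(4)*conj(2) + 2*(1)*conj(-1) + 2*(1)*conj(-1) + 3*(0)*conj(0) + 3*(0)*conj(0)]
      = (1/12)[(8) + (8) + (-2) + (-2) + (0) + (0)] = 12/12 = 1
Hence the multiplicities are chi_1: 1, chi_2: 1, chi_6: 1. Dimension check: dim(chi_5)*dim(chi_5) = 2*2 = 4 and sum (mult * dim) = 1*1 + 1*1 + 1*2 = 4.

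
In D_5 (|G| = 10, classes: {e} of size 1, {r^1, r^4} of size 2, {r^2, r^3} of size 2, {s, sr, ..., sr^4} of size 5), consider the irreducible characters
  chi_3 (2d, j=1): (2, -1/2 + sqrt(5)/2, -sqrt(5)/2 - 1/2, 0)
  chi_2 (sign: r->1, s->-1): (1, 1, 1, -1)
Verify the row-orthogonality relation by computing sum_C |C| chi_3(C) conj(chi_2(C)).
Sum = 0; so <chi_3, chi_2> = 0 (distinct irreducibles are orthogonal).

Proof sketch: Compute term by term over conjugacy classes (|C| * chi_3(C) * conj(chi_2(C))):
  1*(2)*conj(1) + 2*(-1/2 + sqrt(5)/2)*conj(1) + 2*(-sqrt(5)/2 - 1/2)*conj(1) + 5*(0)*conj(-1)
  = (2) + (-1 + sqrt(5)) + (-sqrt(5) - 1) + (0)
  = 0.
Dividing by |G| = 10 gives 0/10 = 0, matching the row-orthogonality relation <chi_3, chi_2> = [chi_3 = chi_2].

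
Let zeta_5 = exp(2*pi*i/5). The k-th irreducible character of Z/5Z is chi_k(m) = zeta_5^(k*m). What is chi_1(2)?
chi_1(2) = zeta_5^2 = exp(4*I*pi/5)

Explanation: chi_1(2) = zeta_5^(1*2) = zeta_5^2. Since zeta_5^5 = 1, this equals zeta_5^2 = exp(2*pi*i*2/5) = exp(4*I*pi/5).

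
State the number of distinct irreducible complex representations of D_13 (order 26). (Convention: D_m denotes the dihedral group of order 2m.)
8

Derivation: The number of irreducible complex representations of a finite group equals its number of conjugacy classes. D_13 has 8 conjugacy classes ((n+3)/2 for n odd), so D_13 (order 26) has exactly 8 irreducible complex representations.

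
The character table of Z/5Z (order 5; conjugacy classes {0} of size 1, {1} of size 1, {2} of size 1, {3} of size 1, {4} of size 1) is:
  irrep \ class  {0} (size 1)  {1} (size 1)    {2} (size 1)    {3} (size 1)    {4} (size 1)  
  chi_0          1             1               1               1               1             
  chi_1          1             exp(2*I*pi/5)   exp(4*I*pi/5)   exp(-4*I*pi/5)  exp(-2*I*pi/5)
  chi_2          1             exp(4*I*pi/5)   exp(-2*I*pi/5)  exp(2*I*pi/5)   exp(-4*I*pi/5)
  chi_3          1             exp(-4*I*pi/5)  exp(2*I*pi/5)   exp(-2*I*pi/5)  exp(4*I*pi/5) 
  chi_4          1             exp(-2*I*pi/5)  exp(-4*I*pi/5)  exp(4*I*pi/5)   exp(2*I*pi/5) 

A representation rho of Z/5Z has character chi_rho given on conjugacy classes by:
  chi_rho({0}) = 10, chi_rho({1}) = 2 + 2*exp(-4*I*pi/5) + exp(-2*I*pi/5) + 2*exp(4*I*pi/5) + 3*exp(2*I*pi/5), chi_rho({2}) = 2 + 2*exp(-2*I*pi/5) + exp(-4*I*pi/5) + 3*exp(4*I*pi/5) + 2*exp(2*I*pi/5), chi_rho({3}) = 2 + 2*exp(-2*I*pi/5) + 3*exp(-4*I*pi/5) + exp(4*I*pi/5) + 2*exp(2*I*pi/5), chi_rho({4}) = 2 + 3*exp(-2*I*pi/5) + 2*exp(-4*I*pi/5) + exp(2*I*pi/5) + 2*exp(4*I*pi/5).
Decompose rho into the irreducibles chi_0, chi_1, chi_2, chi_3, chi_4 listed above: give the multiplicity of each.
Multiplicities: chi_0: 2, chi_1: 3, chi_2: 2, chi_3: 2, chi_4: 1.

Explanation: Use <chi_rho, chi> = (1/|G|) sum_C |C| * chi_rho(C) * conj(chi(C)) with |G| = 5 for each irreducible chi in the table:
  <chi_rho, chi_0> = (1/5)[1*(10)*conj(1) + 1*(2 + 2*exp(-4*I*pi/5) + exp(-2*I*pi/5) + 2*exp(4*I*pi/5) + 3*exp(2*I*pi/5))*conj(1) + 1*(2 + 2*exp(-2*I*pi/5) + exp(-4*I*pi/5) + 3*exp(4*I*pi/5) + 2*exp(2*I*pi/5))*conj(1) + 1*(2 + 2*exp(-2*I*pi/5) + 3*exp(-4*I*pi/5) + exp(4*I*pi/5) + 2*exp(2*I*pi/5))*conj(1) + 1*(2 + 3*exp(-2*I*pi/5) + 2*exp(-4*I*pi/5) + exp(2*I*pi/5) + 2*exp(4*I*pi/5))*conj(1)]
      = (1/5)[(10) + (2 + 2*exp(-4*I*pi/5) + exp(-2*I*pi/5) + 2*exp(4*I*pi/5) + 3*exp(2*I*pi/5)) + (2 + 2*exp(-2*I*pi/5) + exp(-4*I*pi/5) + 3*exp(4*I*pi/5) + 2*exp(2*I*pi/5)) + (2 + 2*exp(-2*I*pi/5) + 3*exp(-4*I*pi/5) + exp(4*I*pi/5) + 2*exp(2*I*pi/5)) + (2 + 3*exp(-2*I*pi/5) + 2*exp(-4*I*pi/5) + exp(2*I*pi/5) + 2*exp(4*I*pi/5))] = 10/5 = 2
  <chi_rho, chi_1> = (1/5)[1*(10)*conj(1) + 1*(2 + 2*exp(-4*I*pi/5) + exp(-2*I*pi/5) + 2*exp(4*I*pi/5) + 3*exp(2*I*pi/5))*conj(exp(2*I*pi/5)) + 1*(2 + 2*exp(-2*I*pi/5) + exp(-4*I*pi/5) + 3*exp(4*I*pi/5) + 2*exp(2*I*pi/5))*conj(exp(4*I*pi/5)) + 1*(2 + 2*exp(-2*I*pi/5) + 3*exp(-4*I*pi/5) + exp(4*I*pi/5) + 2*exp(2*I*pi/5))*conj(exp(-4*I*pi/5)) + 1*(2 + 3*exp(-2*I*pi/5) + 2*exp(-4*I*pi/5) + exp(2*I*pi/5) + 2*exp(4*I*pi/5))*conj(exp(-2*I*pi/5))]
      = (1/5)[(10) + (3 + 2*exp(-2*I*pi/5) + exp(-4*I*pi/5) + 2*exp(4*I*pi/5) + 2*exp(2*I*pi/5)) + (3 + 2*exp(-2*I*pi/5) + 2*exp(-4*I*pi/5) + exp(2*I*pi/5) + 2*exp(4*I*pi/5)) + (3 + 2*exp(-4*I*pi/5) + exp(-2*I*pi/5) + 2*exp(4*I*pi/5) + 2*exp(2*I*pi/5)) + (3 + 2*exp(-2*I*pi/5) + 2*exp(-4*I*pi/5) + exp(4*I*pi/5) + 2*exp(2*I*pi/5))] = 15/5 = 3
  <chi_rho, chi_2> = (1/5)[1*(10)*conj(1) + 1*(2 + 2*exp(-4*I*pi/5) + exp(-2*I*pi/5) + 2*exp(4*I*pi/5) + 3*exp(2*I*pi/5))*conj(exp(4*I*pi/5)) + 1*(2 + 2*exp(-2*I*pi/5) + exp(-4*I*pi/5) + 3*exp(4*I*pi/5) + 2*exp(2*I*pi/5))*conj(exp(-2*I*pi/5)) + 1*(2 + 2*exp(-2*I*pi/5) + 3*exp(-4*I*pi/5) + exp(4*I*pi/5) + 2*exp(2*I*pi/5))*conj(exp(2*I*pi/5)) + 1*(2 + 3*exp(-2*I*pi/5) + 2*exp(-4*I*pi/5) + exp(2*I*pi/5) + 2*exp(4*I*pi/5))*conj(exp(-4*I*pi/5))]
      = (1/5)[(10) + (2 + 3*exp(-2*I*pi/5) + 2*exp(-4*I*pi/5) + exp(4*I*pi/5) + 2*exp(2*I*pi/5)) + (2 + 3*exp(-4*I*pi/5) + exp(-2*I*pi/5) + 2*exp(4*I*pi/5) + 2*exp(2*I*pi/5)) + (2 + 2*exp(-2*I*pi/5) + 2*exp(-4*I*pi/5) + exp(2*I*pi/5) + 3*exp(4*I*pi/5)) + (2 + 2*exp(-2*I*pi/5) + exp(-4*I*pi/5) + 2*exp(4*I*pi/5) + 3*exp(2*I*pi/5))] = 10/5 = 2
  <chi_rho, chi_3> = (1/5)[1*(10)*conj(1) + 1*(2 + 2*exp(-4*I*pi/5) + exp(-2*I*pi/5) + 2*exp(4*I*pi/5) + 3*exp(2*I*pi/5))*conj(exp(-4*I*pi/5)) + 1*(2 + 2*exp(-2*I*pi/5) + exp(-4*I*pi/5) + 3*exp(4*I*pi/5) + 2*exp(2*I*pi/5))*conj(exp(2*I*pi/5)) + 1*(2 + 2*exp(-2*I*pi/5) + 3*exp(-4*I*pi/5) + exp(4*I*pi/5) + 2*exp(2*I*pi/5))*conj(exp(-2*I*pi/5)) + 1*(2 + 3*exp(-2*I*pi/5) + 2*exp(-4*I*pi/5) + exp(2*I*pi/5) + 2*exp(4*I*pi/5))*conj(exp(4*I*pi/5))]
      = (1/5)[(10) + (2 + 2*exp(-2*I*pi/5) + 3*exp(-4*I*pi/5) + exp(2*I*pi/5) + 2*exp(4*I*pi/5)) + (2 + 2*exp(-2*I*pi/5) + 2*exp(-4*I*pi/5) + exp(4*I*pi/5) + 3*exp(2*I*pi/5)) + (2 + 3*exp(-2*I*pi/5) + exp(-4*I*pi/5) + 2*exp(4*I*pi/5) + 2*exp(2*I*pi/5)) + (2 + 2*exp(-4*I*pi/5) + exp(-2*I*pi/5) + 3*exp(4*I*pi/5) + 2*exp(2*I*pi/5))] = 10/5 = 2
  <chi_rho, chi_4> = (1/5)[1*(10)*conj(1) + 1*(2 + 2*exp(-4*I*pi/5) + exp(-2*I*pi/5) + 2*exp(4*I*pi/5) + 3*exp(2*I*pi/5))*conj(exp(-2*I*pi/5)) + 1*(2 + 2*exp(-2*I*pi/5) + exp(-4*I*pi/5) + 3*exp(4*I*pi/5) + 2*exp(2*I*pi/5))*conj(exp(-4*I*pi/5)) + 1*(2 + 2*exp(-2*I*pi/5) + 3*exp(-4*I*pi/5) + exp(4*I*pi/5) + 2*exp(2*I*pi/5))*conj(exp(4*I*pi/5)) + 1*(2 + 3*exp(-2*I*pi/5) + 2*exp(-4*I*pi/5) + exp(2*I*pi/5) + 2*exp(4*I*pi/5))*conj(exp(2*I*pi/5))]
      = (1/5)[(10) + (1 + 2*exp(-2*I*pi/5) + 2*exp(-4*I*pi/5) + 3*exp(4*I*pi/5) + 2*exp(2*I*pi/5)) + (1 + 3*exp(-2*I*pi/5) + 2*exp(-4*I*pi/5) + 2*exp(4*I*pi/5) + 2*exp(2*I*pi/5)) + (1 + 2*exp(-2*I*pi/5) + 2*exp(-4*I*pi/5) + 2*exp(4*I*pi/5) + 3*exp(2*I*pi/5)) + (1 + 2*exp(-2*I*pi/5) + 3*exp(-4*I*pi/5) + 2*exp(4*I*pi/5) + 2*exp(2*I*pi/5))] = 5/5 = 1
(Exp terms are combined using exp(i*s)*conj(exp(i*t)) = exp(i*(s-t)), and sums of them are collapsed using the identity that for every m > 1 the m distinct m-th roots of unity sum to 0, e.g. 1 + exp(2*I*pi/3) + exp(-2*I*pi/3) = 0.)
Dimension check: dim(rho) = sum (mult * dim) = 2*1 + 3*1 + 2*1 + 2*1 + 1*1 = 10 = chi_rho(e) = 10.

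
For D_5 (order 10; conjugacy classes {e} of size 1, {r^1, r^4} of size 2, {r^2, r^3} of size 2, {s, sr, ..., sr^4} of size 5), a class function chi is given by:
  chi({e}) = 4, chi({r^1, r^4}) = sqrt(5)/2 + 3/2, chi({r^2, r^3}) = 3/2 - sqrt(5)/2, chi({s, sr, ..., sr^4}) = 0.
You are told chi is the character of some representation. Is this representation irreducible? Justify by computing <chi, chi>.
Not irreducible (reducible): <chi, chi> = 3 > 1.

Derivation: <chi, chi> = (1/|G|) sum_C |C| * |chi(C)|^2 = (1/10)[1*|4|^2 + 2*|sqrt(5)/2 + 3/2|^2 + 2*|3/2 - sqrt(5)/2|^2 + 5*|0|^2]
  = (1/10)[(16) + (3*sqrt(5) + 7) + (7 - 3*sqrt(5)) + (0)] = 30/10 = 3.
A character is irreducible iff <chi, chi> = 1, so this representation is reducible.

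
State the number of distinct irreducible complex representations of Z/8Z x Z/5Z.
40

Proof sketch: The number of irreducible complex representations of a finite group equals its number of conjugacy classes. Z/8Z x Z/5Z is abelian of order 40, so every element is its own conjugacy class: 40 classes, so Z/8Z x Z/5Z (order 40) has exactly 40 irreducible complex representations.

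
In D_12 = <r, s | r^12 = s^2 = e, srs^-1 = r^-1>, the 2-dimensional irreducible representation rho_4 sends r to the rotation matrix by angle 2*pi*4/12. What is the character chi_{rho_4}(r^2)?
chi_{rho_4}(r^2) = 2*cos(2*pi*4*2/12) = -1

Justification: rho_4(r^2) is rotation by angle 2*pi*4*2/12, whose trace is 2*cos(2*pi*4*2/12) = -1.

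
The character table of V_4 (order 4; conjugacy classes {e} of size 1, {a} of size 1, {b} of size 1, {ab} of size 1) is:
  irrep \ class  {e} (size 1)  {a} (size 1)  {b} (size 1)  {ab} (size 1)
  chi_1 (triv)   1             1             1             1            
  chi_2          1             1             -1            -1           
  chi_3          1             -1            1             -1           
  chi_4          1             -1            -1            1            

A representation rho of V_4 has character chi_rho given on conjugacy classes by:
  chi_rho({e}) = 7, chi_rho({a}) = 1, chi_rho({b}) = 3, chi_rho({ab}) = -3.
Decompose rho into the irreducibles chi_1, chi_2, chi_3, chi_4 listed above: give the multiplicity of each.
Multiplicities: chi_1: 2, chi_2: 2, chi_3: 3, chi_4: 0.

Details: Use <chi_rho, chi> = (1/|G|) sum_C |C| * chi_rho(C) * conj(chi(C)) with |G| = 4 for each irreducible chi in the table:
  <chi_rho, chi_1> = (1/4)[1*(7)*conj(1) + 1*(1)*conj(1) + 1*(3)*conj(1) + 1*(-3)*conj(1)]
      = (1/4)[(7) + (1) + (3) + (-3)] = 8/4 = 2
  <chi_rho, chi_2> = (1/4)[1*(7)*conj(1) + 1*(1)*conj(1) + 1*(3)*conj(-1) + 1*(-3)*conj(-1)]
      = (1/4)[(7) + (1) + (-3) + (3)] = 8/4 = 2
  <chi_rho, chi_3> = (1/4)[1*(7)*conj(1) + 1*(1)*conj(-1) + 1*(3)*conj(1) + 1*(-3)*conj(-1)]
      = (1/4)[(7) + (-1) + (3) + (3)] = 12/4 = 3
  <chi_rho, chi_4> = (1/4)[1*(7)*conj(1) + 1*(1)*conj(-1) + 1*(3)*conj(-1) + 1*(-3)*conj(1)]
      = (1/4)[(7) + (-1) + (-3) + (-3)] = 0/4 = 0
Dimension check: dim(rho) = sum (mult * dim) = 2*1 + 2*1 + 3*1 + 0*1 = 7 = chi_rho(e) = 7.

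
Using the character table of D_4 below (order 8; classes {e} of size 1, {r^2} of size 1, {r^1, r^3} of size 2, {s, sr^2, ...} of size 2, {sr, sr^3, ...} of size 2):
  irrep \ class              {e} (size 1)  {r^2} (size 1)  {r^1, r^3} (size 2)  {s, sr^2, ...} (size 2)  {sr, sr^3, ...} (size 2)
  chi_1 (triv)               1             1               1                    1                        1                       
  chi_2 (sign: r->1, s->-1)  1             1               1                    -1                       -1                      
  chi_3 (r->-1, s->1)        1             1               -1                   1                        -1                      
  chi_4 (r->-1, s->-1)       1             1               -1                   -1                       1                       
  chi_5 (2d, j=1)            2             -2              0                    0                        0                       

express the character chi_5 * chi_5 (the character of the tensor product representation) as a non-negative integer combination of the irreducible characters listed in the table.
chi_5 tensor chi_5 = chi_1 + chi_2 + chi_3 + chi_4 (all other irreducibles have multiplicity 0).

Proof sketch: The character of a tensor product is the pointwise product (chi_5 * chi_5)(C) = chi_5(C) * chi_5(C):
  {e}: (2)*(2), {r^2}: (-2)*(-2), {r^1, r^3}: (0)*(0), {s, sr^2, ...}: (0)*(0), {sr, sr^3, ...}: (0)*(0)
so (chi_5 * chi_5) takes values
  {e} -> 4, {r^2} -> 4, {r^1, r^3} -> 0, {s, sr^2, ...} -> 0, {sr, sr^3, ...} -> 0.
Now take the inner product of this character with each irreducible chi from the table, <chi_5*chi_5, chi> = (1/8) sum_C |C| (chi_5*chi_5)(C) conj(chi(C)):
  <chi_5*chi_5, chi_1> = (1/8)[1*(4)*conj(1) + 1*(4)*conj(1) + 2*(0)*conj(1) + 2*(0)*conj(1) + 2*(0)*conj(1)]
      = (1/8)[(4) + (4) + (0) + (0) + (0)] = 8/8 = 1
  <chi_5*chi_5, chi_2> = (1/8)[1*(4)*conj(1) + 1*(4)*conj(1) + 2*(0)*conj(1) + 2*(0)*conj(-1) + 2*(0)*conj(-1)]
      = (1/8)[(4) + (4) + (0) + (0) + (0)] = 8/8 = 1
  <chi_5*chi_5, chi_3> = (1/8)[1*(4)*conj(1) + 1*(4)*conj(1) + 2*(0)*conj(-1) + 2*(0)*conj(1) + 2*(0)*conj(-1)]
      = (1/8)[(4) + (4) + (0) + (0) + (0)] = 8/8 = 1
  <chi_5*chi_5, chi_4> = (1/8)[1*(4)*conj(1) + 1*(4)*conj(1) + 2*(0)*conj(-1) + 2*(0)*conj(-1) + 2*(0)*conj(1)]
      = (1/8)[(4) + (4) + (0) + (0) + (0)] = 8/8 = 1
  <chi_5*chi_5, chi_5> = (1/8)[1*(4)*conj(2) + 1*(4)*conj(-2) + 2*(0)*conj(0) + 2*(0)*conj(0) + 2*(0)*conj(0)]
      = (1/8)[(8) + (-8) + (0) + (0) + (0)] = 0/8 = 0
Hence the multiplicities are chi_1: 1, chi_2: 1, chi_3: 1, chi_4: 1. Dimension check: dim(chi_5)*dim(chi_5) = 2*2 = 4 and sum (mult * dim) = 1*1 + 1*1 + 1*1 + 1*1 = 4.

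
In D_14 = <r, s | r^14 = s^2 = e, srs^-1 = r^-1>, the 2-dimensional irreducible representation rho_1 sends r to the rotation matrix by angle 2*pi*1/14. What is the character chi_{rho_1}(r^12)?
chi_{rho_1}(r^12) = 2*cos(2*pi*1*12/14) = 2*cos(2*pi/7)

Derivation: rho_1(r^12) is rotation by angle 2*pi*1*12/14, whose trace is 2*cos(2*pi*1*12/14) = 2*cos(2*pi/7).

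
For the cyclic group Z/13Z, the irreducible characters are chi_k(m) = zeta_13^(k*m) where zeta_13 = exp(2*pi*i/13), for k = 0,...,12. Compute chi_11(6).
chi_11(6) = zeta_13^66 = exp(2*I*pi/13)

Details: chi_11(6) = zeta_13^(11*6) = zeta_13^66. Since zeta_13^13 = 1, this equals zeta_13^1 = exp(2*pi*i*1/13) = exp(2*I*pi/13).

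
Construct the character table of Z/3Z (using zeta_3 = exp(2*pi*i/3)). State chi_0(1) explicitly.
Character table of Z/3Z (irreps indexed chi_0,...,chi_2 with chi_k(m) = zeta_3^(k*m), zeta_3 = exp(2*pi*i/3)):
  irrep \ class  {0} (size 1)  {1} (size 1)    {2} (size 1)  
  chi_0          1             1               1             
  chi_1          1             exp(2*I*pi/3)   exp(-2*I*pi/3)
  chi_2          1             exp(-2*I*pi/3)  exp(2*I*pi/3) 

Spot check: chi_0(1) = zeta_3^(0*1) = zeta_3^0 = 1.

Derivation: Z/3Z is abelian, so all 3 irreducible complex representations are 1-dimensional. They are given by chi_k(m) = zeta_3^(k*m) for k = 0,...,2. Row orthogonality: sum_m chi_k(m) conj(chi_l(m)) = 3 * [k = l].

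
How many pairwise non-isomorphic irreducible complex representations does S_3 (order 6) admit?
3

Proof sketch: The number of irreducible complex representations of a finite group equals its number of conjugacy classes. Conjugacy classes in S_3 correspond to cycle types, i.e. partitions of 3; there are p(3) = 3 of them, so S_3 (order 6) has exactly 3 irreducible complex representations.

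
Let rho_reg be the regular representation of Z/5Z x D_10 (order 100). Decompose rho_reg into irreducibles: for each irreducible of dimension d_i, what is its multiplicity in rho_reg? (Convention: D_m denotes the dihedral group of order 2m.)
Each irreducible V_i of dimension d_i appears with multiplicity d_i, i.e. rho_reg = (direct sum over all irreducibles V_i) d_i V_i. The irreducible dimensions for Z/5Z x D_10 are 1, 1, 1, 1, 1, 1, 1, 1, 1, 1, 1, 1, 1, 1, 1, 1, 1, 1, 1, 1, 2, 2, 2, 2, 2, 2, 2, 2, 2, 2, 2, 2, 2, 2, 2, 2, 2, 2, 2, 2: 20 irreducibles of dimension 1, each with multiplicity 1; 20 irreducibles of dimension 2, each with multiplicity 2. Total dimension 20*1*1 + 20*2*2 = 100 = |G|.

Justification: General theorem: in the regular representation of a finite group G, each irreducible appears with multiplicity equal to its dimension. Check: dim(rho_reg) = sum d_i^2 = 1 + 1 + 1 + 1 + 1 + 1 + 1 + 1 + 1 + 1 + 1 + 1 + 1 + 1 + 1 + 1 + 1 + 1 + 1 + 1 + 4 + 4 + 4 + 4 + 4 + 4 + 4 + 4 + 4 + 4 + 4 + 4 + 4 + 4 + 4 + 4 + 4 + 4 + 4 + 4 = 100 = |G|.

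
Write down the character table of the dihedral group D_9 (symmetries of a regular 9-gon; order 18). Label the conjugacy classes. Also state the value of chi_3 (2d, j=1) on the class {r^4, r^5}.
Conjugacy classes: {e} of size 1, {r^1, r^8} of size 2, {r^2, r^7} of size 2, {r^3, r^6} of size 2, {r^4, r^5} of size 2, {s, sr, ..., sr^8} of size 9.
Character table:
  irrep \ class              {e} (size 1)  {r^1, r^8} (size 2)  {r^2, r^7} (size 2)  {r^3, r^6} (size 2)  {r^4, r^5} (size 2)  {s, sr, ..., sr^8} (size 9)
  chi_1 (triv)               1             1                    1                    1                    1                    1                          
  chi_2 (sign: r->1, s->-1)  1             1                    1                    1                    1                    -1                         
  chi_3 (2d, j=1)            2             2*cos(2*pi/9)        2*cos(4*pi/9)        -1                   -2*cos(pi/9)         0                          
  chi_4 (2d, j=2)            2             2*cos(4*pi/9)        -2*cos(pi/9)         -1                   2*cos(2*pi/9)        0                          
  chi_5 (2d, j=3)            2             -1                   -1                   2                    -1                   0                          
  chi_6 (2d, j=4)            2             -2*cos(pi/9)         2*cos(2*pi/9)        -1                   2*cos(4*pi/9)        0                          

Spot check: chi_3 (2d, j=1) on {r^4, r^5} = -2*cos(pi/9).

Proof sketch: D_9 has order 2*9 = 18 with 6 conjugacy classes, hence 6 irreducibles. Sum of squared dims 1 + 1 + 4 + 4 + 4 + 4 = 18 = |G|. Linear characters come from the abelianisation; the 2-dimensional irreps have character r^k -> 2*cos(2*pi*j*k/9), reflections -> 0.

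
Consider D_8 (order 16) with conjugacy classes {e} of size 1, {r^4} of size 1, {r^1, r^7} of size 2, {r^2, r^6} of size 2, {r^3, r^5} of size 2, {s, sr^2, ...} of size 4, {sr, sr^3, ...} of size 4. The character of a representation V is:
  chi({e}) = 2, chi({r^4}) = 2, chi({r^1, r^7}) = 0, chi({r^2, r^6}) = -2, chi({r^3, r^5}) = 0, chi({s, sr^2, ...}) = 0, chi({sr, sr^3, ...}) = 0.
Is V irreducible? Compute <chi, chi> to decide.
Irreducible: <chi, chi> = 1.

Explanation: <chi, chi> = (1/|G|) sum_C |C| * |chi(C)|^2 = (1/16)[1*|2|^2 + 1*|2|^2 + 2*|0|^2 + 2*|-2|^2 + 2*|0|^2 + 4*|0|^2 + 4*|0|^2]
  = (1/16)[(4) + (4) + (0) + (8) + (0) + (0) + (0)] = 16/16 = 1.
A character is irreducible iff <chi, chi> = 1, so this representation is irreducible.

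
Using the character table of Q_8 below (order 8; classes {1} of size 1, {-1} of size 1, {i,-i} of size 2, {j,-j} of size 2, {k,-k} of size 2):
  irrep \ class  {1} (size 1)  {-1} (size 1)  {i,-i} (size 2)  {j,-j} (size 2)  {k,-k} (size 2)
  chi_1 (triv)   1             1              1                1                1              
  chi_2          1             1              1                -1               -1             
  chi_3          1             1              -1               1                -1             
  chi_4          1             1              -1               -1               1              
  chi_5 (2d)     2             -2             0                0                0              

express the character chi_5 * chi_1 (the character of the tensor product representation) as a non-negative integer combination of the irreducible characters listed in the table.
chi_5 tensor chi_1 = chi_5 (all other irreducibles have multiplicity 0).

Proof sketch: The character of a tensor product is the pointwise product (chi_5 * chi_1)(C) = chi_5(C) * chi_1(C):
  {1}: (2)*(1), {-1}: (-2)*(1), {i,-i}: (0)*(1), {j,-j}: (0)*(1), {k,-k}: (0)*(1)
so (chi_5 * chi_1) takes values
  {1} -> 2, {-1} -> -2, {i,-i} -> 0, {j,-j} -> 0, {k,-k} -> 0.
Now take the inner product of this character with each irreducible chi from the table, <chi_5*chi_1, chi> = (1/8) sum_C |C| (chi_5*chi_1)(C) conj(chi(C)):
  <chi_5*chi_1, chi_1> = (1/8)[1*(2)*conj(1) + 1*(-2)*conj(1) + 2*(0)*conj(1) + 2*(0)*conj(1) + 2*(0)*conj(1)]
      = (1/8)[(2) + (-2) + (0) + (0) + (0)] = 0/8 = 0
  <chi_5*chi_1, chi_2> = (1/8)[1*(2)*conj(1) + 1*(-2)*conj(1) + 2*(0)*conj(1) + 2*(0)*conj(-1) + 2*(0)*conj(-1)]
      = (1/8)[(2) + (-2) + (0) + (0) + (0)] = 0/8 = 0
  <chi_5*chi_1, chi_3> = (1/8)[1*(2)*conj(1) + 1*(-2)*conj(1) + 2*(0)*conj(-1) + 2*(0)*conj(1) + 2*(0)*conj(-1)]
      = (1/8)[(2) + (-2) + (0) + (0) + (0)] = 0/8 = 0
  <chi_5*chi_1, chi_4> = (1/8)[1*(2)*conj(1) + 1*(-2)*conj(1) + 2*(0)*conj(-1) + 2*(0)*conj(-1) + 2*(0)*conj(1)]
      = (1/8)[(2) + (-2) + (0) + (0) + (0)] = 0/8 = 0
  <chi_5*chi_1, chi_5> = (1/8)[1*(2)*conj(2) + 1*(-2)*conj(-2) + 2*(0)*conj(0) + 2*(0)*conj(0) + 2*(0)*conj(0)]
      = (1/8)[(4) + (4) + (0) + (0) + (0)] = 8/8 = 1
Hence the multiplicities are chi_5: 1. Dimension check: dim(chi_5)*dim(chi_1) = 2*1 = 2 and sum (mult * dim) = 1*2 = 2.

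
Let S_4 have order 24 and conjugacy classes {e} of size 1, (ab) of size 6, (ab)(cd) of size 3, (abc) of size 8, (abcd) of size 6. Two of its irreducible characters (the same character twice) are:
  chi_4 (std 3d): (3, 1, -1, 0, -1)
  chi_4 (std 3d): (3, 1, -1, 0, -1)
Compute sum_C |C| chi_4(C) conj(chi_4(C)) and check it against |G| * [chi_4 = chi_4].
Sum = 24 = |G| = 24; so <chi_4, chi_4> = 1 (norm-1 confirms irreducibility).

Proof sketch: Compute term by term over conjugacy classes (|C| * chi_4(C) * conj(chi_4(C))):
  1*(3)*conj(3) + 6*(1)*conj(1) + 3*(-1)*conj(-1) + 8*(0)*conj(0) + 6*(-1)*conj(-1)
  = (9) + (6) + (3) + (0) + (6)
  = 24.
Dividing by |G| = 24 gives 24/24 = 1, matching the row-orthogonality relation <chi_4, chi_4> = [chi_4 = chi_4].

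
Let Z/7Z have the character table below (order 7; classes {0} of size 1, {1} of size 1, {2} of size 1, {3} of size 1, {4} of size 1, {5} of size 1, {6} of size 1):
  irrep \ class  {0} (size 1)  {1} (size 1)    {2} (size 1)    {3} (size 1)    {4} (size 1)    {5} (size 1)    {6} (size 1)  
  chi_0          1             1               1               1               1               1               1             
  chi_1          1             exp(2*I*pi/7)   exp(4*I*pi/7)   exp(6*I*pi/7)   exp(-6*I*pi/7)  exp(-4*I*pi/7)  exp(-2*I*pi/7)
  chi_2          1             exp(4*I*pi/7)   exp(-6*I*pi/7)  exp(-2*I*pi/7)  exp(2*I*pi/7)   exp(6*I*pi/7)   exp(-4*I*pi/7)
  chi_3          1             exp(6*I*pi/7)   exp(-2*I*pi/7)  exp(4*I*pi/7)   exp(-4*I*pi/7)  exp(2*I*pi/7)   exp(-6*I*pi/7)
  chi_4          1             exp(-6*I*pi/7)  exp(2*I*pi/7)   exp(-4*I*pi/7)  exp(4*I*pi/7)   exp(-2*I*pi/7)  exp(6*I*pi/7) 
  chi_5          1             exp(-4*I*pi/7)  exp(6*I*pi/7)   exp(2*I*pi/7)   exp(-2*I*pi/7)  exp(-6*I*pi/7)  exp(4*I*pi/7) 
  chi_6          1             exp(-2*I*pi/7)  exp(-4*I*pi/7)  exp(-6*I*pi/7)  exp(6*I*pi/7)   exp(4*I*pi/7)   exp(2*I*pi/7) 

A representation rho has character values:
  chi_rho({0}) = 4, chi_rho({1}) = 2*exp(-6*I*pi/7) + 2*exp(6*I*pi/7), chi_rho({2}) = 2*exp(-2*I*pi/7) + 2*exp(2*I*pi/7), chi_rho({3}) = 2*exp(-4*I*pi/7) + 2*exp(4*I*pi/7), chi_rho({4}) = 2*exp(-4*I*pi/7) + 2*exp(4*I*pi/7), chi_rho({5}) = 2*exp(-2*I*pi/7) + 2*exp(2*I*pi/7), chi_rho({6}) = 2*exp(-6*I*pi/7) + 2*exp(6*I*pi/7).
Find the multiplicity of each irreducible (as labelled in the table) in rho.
Multiplicities: chi_0: 0, chi_1: 0, chi_2: 0, chi_3: 2, chi_4: 2, chi_5: 0, chi_6: 0.

Details: Use <chi_rho, chi> = (1/|G|) sum_C |C| * chi_rho(C) * conj(chi(C)) with |G| = 7 for each irreducible chi in the table:
  <chi_rho, chi_0> = (1/7)[1*(4)*conj(1) + 1*(2*exp(-6*I*pi/7) + 2*exp(6*I*pi/7))*conj(1) + 1*(2*exp(-2*I*pi/7) + 2*exp(2*I*pi/7))*conj(1) + 1*(2*exp(-4*I*pi/7) + 2*exp(4*I*pi/7))*conj(1) + 1*(2*exp(-4*I*pi/7) + 2*exp(4*I*pi/7))*conj(1) + 1*(2*exp(-2*I*pi/7) + 2*exp(2*I*pi/7))*conj(1) + 1*(2*exp(-6*I*pi/7) + 2*exp(6*I*pi/7))*conj(1)]
      = (1/7)[(4) + (2*exp(-6*I*pi/7) + 2*exp(6*I*pi/7)) + (2*exp(-2*I*pi/7) + 2*exp(2*I*pi/7)) + (2*exp(-4*I*pi/7) + 2*exp(4*I*pi/7)) + (2*exp(-4*I*pi/7) + 2*exp(4*I*pi/7)) + (2*exp(-2*I*pi/7) + 2*exp(2*I*pi/7)) + (2*exp(-6*I*pi/7) + 2*exp(6*I*pi/7))] = 0/7 = 0
  <chi_rho, chi_1> = (1/7)[1*(4)*conj(1) + 1*(2*exp(-6*I*pi/7) + 2*exp(6*I*pi/7))*conj(exp(2*I*pi/7)) + 1*(2*exp(-2*I*pi/7) + 2*exp(2*I*pi/7))*conj(exp(4*I*pi/7)) + 1*(2*exp(-4*I*pi/7) + 2*exp(4*I*pi/7))*conj(exp(6*I*pi/7)) + 1*(2*exp(-4*I*pi/7) + 2*exp(4*I*pi/7))*conj(exp(-6*I*pi/7)) + 1*(2*exp(-2*I*pi/7) + 2*exp(2*I*pi/7))*conj(exp(-4*I*pi/7)) + 1*(2*exp(-6*I*pi/7) + 2*exp(6*I*pi/7))*conj(exp(-2*I*pi/7))]
      = (1/7)[(4) + (2*exp(6*I*pi/7) + 2*exp(4*I*pi/7)) + (2*exp(-2*I*pi/7) + 2*exp(-6*I*pi/7)) + (2*exp(-2*I*pi/7) + 2*exp(4*I*pi/7)) + (2*exp(-4*I*pi/7) + 2*exp(2*I*pi/7)) + (2*exp(6*I*pi/7) + 2*exp(2*I*pi/7)) + (2*exp(-4*I*pi/7) + 2*exp(-6*I*pi/7))] = 0/7 = 0
  <chi_rho, chi_2> = (1/7)[1*(4)*conj(1) + 1*(2*exp(-6*I*pi/7) + 2*exp(6*I*pi/7))*conj(exp(4*I*pi/7)) + 1*(2*exp(-2*I*pi/7) + 2*exp(2*I*pi/7))*conj(exp(-6*I*pi/7)) + 1*(2*exp(-4*I*pi/7) + 2*exp(4*I*pi/7))*conj(exp(-2*I*pi/7)) + 1*(2*exp(-4*I*pi/7) + 2*exp(4*I*pi/7))*conj(exp(2*I*pi/7)) + 1*(2*exp(-2*I*pi/7) + 2*exp(2*I*pi/7))*conj(exp(6*I*pi/7)) + 1*(2*exp(-6*I*pi/7) + 2*exp(6*I*pi/7))*conj(exp(-4*I*pi/7))]
      = (1/7)[(4) + (2*exp(2*I*pi/7) + 2*exp(4*I*pi/7)) + (2*exp(-6*I*pi/7) + 2*exp(4*I*pi/7)) + (2*exp(-2*I*pi/7) + 2*exp(6*I*pi/7)) + (2*exp(-6*I*pi/7) + 2*exp(2*I*pi/7)) + (2*exp(-4*I*pi/7) + 2*exp(6*I*pi/7)) + (2*exp(-4*I*pi/7) + 2*exp(-2*I*pi/7))] = 0/7 = 0
  <chi_rho, chi_3> = (1/7)[1*(4)*conj(1) + 1*(2*exp(-6*I*pi/7) + 2*exp(6*I*pi/7))*conj(exp(6*I*pi/7)) + 1*(2*exp(-2*I*pi/7) + 2*exp(2*I*pi/7))*conj(exp(-2*I*pi/7)) + 1*(2*exp(-4*I*pi/7) + 2*exp(4*I*pi/7))*conj(exp(4*I*pi/7)) + 1*(2*exp(-4*I*pi/7) + 2*exp(4*I*pi/7))*conj(exp(-4*I*pi/7)) + 1*(2*exp(-2*I*pi/7) + 2*exp(2*I*pi/7))*conj(exp(2*I*pi/7)) + 1*(2*exp(-6*I*pi/7) + 2*exp(6*I*pi/7))*conj(exp(-6*I*pi/7))]
      = (1/7)[(4) + (2 + 2*exp(2*I*pi/7)) + (2 + 2*exp(4*I*pi/7)) + (2 + 2*exp(6*I*pi/7)) + (2 + 2*exp(-6*I*pi/7)) + (2 + 2*exp(-4*I*pi/7)) + (2 + 2*exp(-2*I*pi/7))] = 14/7 = 2
  <chi_rho, chi_4> = (1/7)[1*(4)*conj(1) + 1*(2*exp(-6*I*pi/7) + 2*exp(6*I*pi/7))*conj(exp(-6*I*pi/7)) + 1*(2*exp(-2*I*pi/7) + 2*exp(2*I*pi/7))*conj(exp(2*I*pi/7)) + 1*(2*exp(-4*I*pi/7) + 2*exp(4*I*pi/7))*conj(exp(-4*I*pi/7)) + 1*(2*exp(-4*I*pi/7) + 2*exp(4*I*pi/7))*conj(exp(4*I*pi/7)) + 1*(2*exp(-2*I*pi/7) + 2*exp(2*I*pi/7))*conj(exp(-2*I*pi/7)) + 1*(2*exp(-6*I*pi/7) + 2*exp(6*I*pi/7))*conj(exp(6*I*pi/7))]
      = (1/7)[(4) + (2 + 2*exp(-2*I*pi/7)) + (2 + 2*exp(-4*I*pi/7)) + (2 + 2*exp(-6*I*pi/7)) + (2 + 2*exp(6*I*pi/7)) + (2 + 2*exp(4*I*pi/7)) + (2 + 2*exp(2*I*pi/7))] = 14/7 = 2
  <chi_rho, chi_5> = (1/7)[1*(4)*conj(1) + 1*(2*exp(-6*I*pi/7) + 2*exp(6*I*pi/7))*conj(exp(-4*I*pi/7)) + 1*(2*exp(-2*I*pi/7) + 2*exp(2*I*pi/7))*conj(exp(6*I*pi/7)) + 1*(2*exp(-4*I*pi/7) + 2*exp(4*I*pi/7))*conj(exp(2*I*pi/7)) + 1*(2*exp(-4*I*pi/7) + 2*exp(4*I*pi/7))*conj(exp(-2*I*pi/7)) + 1*(2*exp(-2*I*pi/7) + 2*exp(2*I*pi/7))*conj(exp(-6*I*pi/7)) + 1*(2*exp(-6*I*pi/7) + 2*exp(6*I*pi/7))*conj(exp(4*I*pi/7))]
      = (1/7)[(4) + (2*exp(-4*I*pi/7) + 2*exp(-2*I*pi/7)) + (2*exp(-4*I*pi/7) + 2*exp(6*I*pi/7)) + (2*exp(-6*I*pi/7) + 2*exp(2*I*pi/7)) + (2*exp(-2*I*pi/7) + 2*exp(6*I*pi/7)) + (2*exp(-6*I*pi/7) + 2*exp(4*I*pi/7)) + (2*exp(2*I*pi/7) + 2*exp(4*I*pi/7))] = 0/7 = 0
  <chi_rho, chi_6> = (1/7)[1*(4)*conj(1) + 1*(2*exp(-6*I*pi/7) + 2*exp(6*I*pi/7))*conj(exp(-2*I*pi/7)) + 1*(2*exp(-2*I*pi/7) + 2*exp(2*I*pi/7))*conj(exp(-4*I*pi/7)) + 1*(2*exp(-4*I*pi/7) + 2*exp(4*I*pi/7))*conj(exp(-6*I*pi/7)) + 1*(2*exp(-4*I*pi/7) + 2*exp(4*I*pi/7))*conj(exp(6*I*pi/7)) + 1*(2*exp(-2*I*pi/7) + 2*exp(2*I*pi/7))*conj(exp(4*I*pi/7)) + 1*(2*exp(-6*I*pi/7) + 2*exp(6*I*pi/7))*conj(exp(2*I*pi/7))]
      = (1/7)[(4) + (2*exp(-4*I*pi/7) + 2*exp(-6*I*pi/7)) + (2*exp(6*I*pi/7) + 2*exp(2*I*pi/7)) + (2*exp(-4*I*pi/7) + 2*exp(2*I*pi/7)) + (2*exp(-2*I*pi/7) + 2*exp(4*I*pi/7)) + (2*exp(-2*I*pi/7) + 2*exp(-6*I*pi/7)) + (2*exp(6*I*pi/7) + 2*exp(4*I*pi/7))] = 0/7 = 0
(Exp terms are combined using exp(i*s)*conj(exp(i*t)) = exp(i*(s-t)), and sums of them are collapsed using the identity that for every m > 1 the m distinct m-th roots of unity sum to 0, e.g. 1 + exp(2*I*pi/3) + exp(-2*I*pi/3) = 0.)
Dimension check: dim(rho) = sum (mult * dim) = 0*1 + 0*1 + 0*1 + 2*1 + 2*1 + 0*1 + 0*1 = 4 = chi_rho(e) = 4.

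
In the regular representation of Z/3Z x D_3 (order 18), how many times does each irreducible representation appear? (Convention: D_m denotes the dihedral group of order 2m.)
Each irreducible V_i of dimension d_i appears with multiplicity d_i, i.e. rho_reg = (direct sum over all irreducibles V_i) d_i V_i. The irreducible dimensions for Z/3Z x D_3 are 1, 1, 1, 1, 1, 1, 2, 2, 2: 6 irreducibles of dimension 1, each with multiplicity 1; 3 irreducibles of dimension 2, each with multiplicity 2. Total dimension 6*1*1 + 3*2*2 = 18 = |G|.

Justification: General theorem: in the regular representation of a finite group G, each irreducible appears with multiplicity equal to its dimension. Check: dim(rho_reg) = sum d_i^2 = 1 + 1 + 1 + 1 + 1 + 1 + 4 + 4 + 4 = 18 = |G|.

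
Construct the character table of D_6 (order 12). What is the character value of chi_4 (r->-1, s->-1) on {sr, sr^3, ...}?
Conjugacy classes: {e} of size 1, {r^3} of size 1, {r^1, r^5} of size 2, {r^2, r^4} of size 2, {s, sr^2, ...} of size 3, {sr, sr^3, ...} of size 3.
Character table:
  irrep \ class              {e} (size 1)  {r^3} (size 1)  {r^1, r^5} (size 2)  {r^2, r^4} (size 2)  {s, sr^2, ...} (size 3)  {sr, sr^3, ...} (size 3)
  chi_1 (triv)               1             1               1                    1                    1                        1                       
  chi_2 (sign: r->1, s->-1)  1             1               1                    1                    -1                       -1                      
  chi_3 (r->-1, s->1)        1             -1              -1                   1                    1                        -1                      
  chi_4 (r->-1, s->-1)       1             -1              -1                   1                    -1                       1                       
  chi_5 (2d, j=1)            2             -2              1                    -1                   0                        0                       
  chi_6 (2d, j=2)            2             2               -1                   -1                   0                        0                       

Spot check: chi_4 (r->-1, s->-1) on {sr, sr^3, ...} = 1.

Solution. D_6 has order 2*6 = 12 with 6 conjugacy classes, hence 6 irreducibles. Sum of squared dims 1 + 1 + 1 + 1 + 4 + 4 = 12 = |G|. Linear characters come from the abelianisation; the 2-dimensional irreps have character r^k -> 2*cos(2*pi*j*k/6), reflections -> 0.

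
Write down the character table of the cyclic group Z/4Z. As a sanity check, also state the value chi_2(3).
Character table of Z/4Z (irreps indexed chi_0,...,chi_3 with chi_k(m) = zeta_4^(k*m), zeta_4 = exp(2*pi*i/4)):
  irrep \ class  {0} (size 1)  {1} (size 1)  {2} (size 1)  {3} (size 1)
  chi_0          1             1             1             1           
  chi_1          1             I             -1            -I          
  chi_2          1             -1            1             -1          
  chi_3          1             -I            -1            I           

Spot check: chi_2(3) = zeta_4^(2*3) = zeta_4^6 = -1.

Z/4Z is abelian, so all 4 irreducible complex representations are 1-dimensional. They are given by chi_k(m) = zeta_4^(k*m) for k = 0,...,3. Row orthogonality: sum_m chi_k(m) conj(chi_l(m)) = 4 * [k = l].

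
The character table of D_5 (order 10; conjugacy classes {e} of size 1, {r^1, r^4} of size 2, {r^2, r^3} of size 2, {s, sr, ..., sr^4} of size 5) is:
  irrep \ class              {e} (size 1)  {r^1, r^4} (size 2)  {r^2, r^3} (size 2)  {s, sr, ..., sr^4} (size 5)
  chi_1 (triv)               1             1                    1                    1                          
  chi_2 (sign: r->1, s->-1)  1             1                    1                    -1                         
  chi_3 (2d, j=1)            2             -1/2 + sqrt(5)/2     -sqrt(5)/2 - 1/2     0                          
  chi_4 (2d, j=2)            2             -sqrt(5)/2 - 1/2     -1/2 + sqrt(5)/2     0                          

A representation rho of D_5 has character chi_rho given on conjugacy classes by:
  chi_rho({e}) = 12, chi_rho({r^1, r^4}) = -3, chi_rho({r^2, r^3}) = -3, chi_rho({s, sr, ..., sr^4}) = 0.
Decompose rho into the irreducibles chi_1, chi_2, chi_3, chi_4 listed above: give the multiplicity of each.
Multiplicities: chi_1: 0, chi_2: 0, chi_3: 3, chi_4: 3.

Use <chi_rho, chi> = (1/|G|) sum_C |C| * chi_rho(C) * conj(chi(C)) with |G| = 10 for each irreducible chi in the table:
  <chi_rho, chi_1> = (1/10)[1*(12)*conj(1) + 2*(-3)*conj(1) + 2*(-3)*conj(1) + 5*(0)*conj(1)]
      = (1/10)[(12) + (-6) + (-6) + (0)] = 0/10 = 0
  <chi_rho, chi_2> = (1/10)[1*(12)*conj(1) + 2*(-3)*conj(1) + 2*(-3)*conj(1) + 5*(0)*conj(-1)]
      = (1/10)[(12) + (-6) + (-6) + (0)] = 0/10 = 0
  <chi_rho, chi_3> = (1/10)[1*(12)*conj(2) + 2*(-3)*conj(-1/2 + sqrt(5)/2) + 2*(-3)*conj(-sqrt(5)/2 - 1/2) + 5*(0)*conj(0)]
      = (1/10)[(24) + (3 - 3*sqrt(5)) + (3 + 3*sqrt(5)) + (0)] = 30/10 = 3
  <chi_rho, chi_4> = (1/10)[1*(12)*conj(2) + 2*(-3)*conj(-sqrt(5)/2 - 1/2) + 2*(-3)*conj(-1/2 + sqrt(5)/2) + 5*(0)*conj(0)]
      = (1/10)[(24) + (3 + 3*sqrt(5)) + (3 - 3*sqrt(5)) + (0)] = 30/10 = 3
Dimension check: dim(rho) = sum (mult * dim) = 0*1 + 0*1 + 3*2 + 3*2 = 12 = chi_rho(e) = 12.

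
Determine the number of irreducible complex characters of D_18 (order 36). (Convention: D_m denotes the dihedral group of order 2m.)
12

Explanation: The number of irreducible complex representations of a finite group equals its number of conjugacy classes. D_18 has 12 conjugacy classes (n/2 + 3 for n even), so D_18 (order 36) has exactly 12 irreducible complex representations.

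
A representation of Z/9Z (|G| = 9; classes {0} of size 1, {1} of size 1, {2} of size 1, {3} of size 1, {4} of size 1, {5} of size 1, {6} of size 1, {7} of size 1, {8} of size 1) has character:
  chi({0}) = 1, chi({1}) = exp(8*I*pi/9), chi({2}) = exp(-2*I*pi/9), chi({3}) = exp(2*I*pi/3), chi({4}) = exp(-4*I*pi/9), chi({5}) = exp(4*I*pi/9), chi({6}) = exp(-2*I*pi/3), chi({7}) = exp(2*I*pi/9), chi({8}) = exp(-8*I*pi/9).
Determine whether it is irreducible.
Irreducible: <chi, chi> = 1.

Working: <chi, chi> = (1/|G|) sum_C |C| * |chi(C)|^2 = (1/9)[1*|1|^2 + 1*|exp(8*I*pi/9)|^2 + 1*|exp(-2*I*pi/9)|^2 + 1*|exp(2*I*pi/3)|^2 + 1*|exp(-4*I*pi/9)|^2 + 1*|exp(4*I*pi/9)|^2 + 1*|exp(-2*I*pi/3)|^2 + 1*|exp(2*I*pi/9)|^2 + 1*|exp(-8*I*pi/9)|^2]
  = (1/9)[(1) + (1) + (1) + (1) + (1) + (1) + (1) + (1) + (1)] = 9/9 = 1.
(Exp terms are combined using exp(i*s)*conj(exp(i*t)) = exp(i*(s-t)), and sums of them are collapsed using the identity that for every m > 1 the m distinct m-th roots of unity sum to 0, e.g. 1 + exp(2*I*pi/3) + exp(-2*I*pi/3) = 0.)
A character is irreducible iff <chi, chi> = 1, so this representation is irreducible.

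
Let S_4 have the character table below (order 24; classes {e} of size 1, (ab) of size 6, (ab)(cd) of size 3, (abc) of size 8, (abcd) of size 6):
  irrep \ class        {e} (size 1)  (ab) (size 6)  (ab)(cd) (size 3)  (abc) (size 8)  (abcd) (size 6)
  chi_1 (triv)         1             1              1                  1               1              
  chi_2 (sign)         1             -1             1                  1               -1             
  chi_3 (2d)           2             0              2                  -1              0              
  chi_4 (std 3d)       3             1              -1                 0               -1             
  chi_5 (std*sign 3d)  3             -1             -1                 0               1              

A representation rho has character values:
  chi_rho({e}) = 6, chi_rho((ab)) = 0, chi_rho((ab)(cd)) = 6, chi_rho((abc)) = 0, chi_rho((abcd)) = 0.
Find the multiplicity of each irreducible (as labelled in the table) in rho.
Multiplicities: chi_1: 1, chi_2: 1, chi_3: 2, chi_4: 0, chi_5: 0.

Derivation: Use <chi_rho, chi> = (1/|G|) sum_C |C| * chi_rho(C) * conj(chi(C)) with |G| = 24 for each irreducible chi in the table:
  <chi_rho, chi_1> = (1/24)[1*(6)*conj(1) + 6*(0)*conj(1) + 3*(6)*conj(1) + 8*(0)*conj(1) + 6*(0)*conj(1)]
      = (1/24)[(6) + (0) + (18) + (0) + (0)] = 24/24 = 1
  <chi_rho, chi_2> = (1/24)[1*(6)*conj(1) + 6*(0)*conj(-1) + 3*(6)*conj(1) + 8*(0)*conj(1) + 6*(0)*conj(-1)]
      = (1/24)[(6) + (0) + (18) + (0) + (0)] = 24/24 = 1
  <chi_rho, chi_3> = (1/24)[1*(6)*conj(2) + 6*(0)*conj(0) + 3*(6)*conj(2) + 8*(0)*conj(-1) + 6*(0)*conj(0)]
      = (1/24)[(12) + (0) + (36) + (0) + (0)] = 48/24 = 2
  <chi_rho, chi_4> = (1/24)[1*(6)*conj(3) + 6*(0)*conj(1) + 3*(6)*conj(-1) + 8*(0)*conj(0) + 6*(0)*conj(-1)]
      = (1/24)[(18) + (0) + (-18) + (0) + (0)] = 0/24 = 0
  <chi_rho, chi_5> = (1/24)[1*(6)*conj(3) + 6*(0)*conj(-1) + 3*(6)*conj(-1) + 8*(0)*conj(0) + 6*(0)*conj(1)]
      = (1/24)[(18) + (0) + (-18) + (0) + (0)] = 0/24 = 0
Dimension check: dim(rho) = sum (mult * dim) = 1*1 + 1*1 + 2*2 + 0*3 + 0*3 = 6 = chi_rho(e) = 6.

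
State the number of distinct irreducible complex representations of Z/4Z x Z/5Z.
20

Solution. The number of irreducible complex representations of a finite group equals its number of conjugacy classes. Z/4Z x Z/5Z is abelian of order 20, so every element is its own conjugacy class: 20 classes, so Z/4Z x Z/5Z (order 20) has exactly 20 irreducible complex representations.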